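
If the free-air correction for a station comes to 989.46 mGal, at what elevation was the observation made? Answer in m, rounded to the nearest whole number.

3206

h = 989.46 / 0.3086 = 3206.29 m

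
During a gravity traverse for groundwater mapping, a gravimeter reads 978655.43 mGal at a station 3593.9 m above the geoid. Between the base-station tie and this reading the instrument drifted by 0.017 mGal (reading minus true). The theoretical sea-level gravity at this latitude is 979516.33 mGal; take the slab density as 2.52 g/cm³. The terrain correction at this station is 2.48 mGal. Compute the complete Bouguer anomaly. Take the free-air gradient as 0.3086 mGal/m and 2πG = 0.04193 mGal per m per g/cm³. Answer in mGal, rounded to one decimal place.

Drift-corrected reading = 978655.43 − (0.017) = 978655.413 mGal
Free-air correction = 0.3086 × 3593.9 = 1109.08 mGal
Free-air anomaly = 978655.413 − 979516.33 + (1109.08) = 248.163 mGal
Bouguer slab correction = 0.04193 × 2.52 × 3593.9 = 379.74 mGal
Simple Bouguer anomaly = 248.163 − (379.74) = -131.577 mGal
Complete Bouguer anomaly = -131.577 + 2.48 = -129.097 mGal

-129.1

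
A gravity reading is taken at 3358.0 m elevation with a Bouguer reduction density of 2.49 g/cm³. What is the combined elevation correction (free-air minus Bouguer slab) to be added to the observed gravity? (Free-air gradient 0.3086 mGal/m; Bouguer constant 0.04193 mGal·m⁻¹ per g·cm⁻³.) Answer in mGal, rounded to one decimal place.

Combined gradient = 0.3086 − 0.04193 × 2.49 = 0.2041943 mGal/m
Combined elevation correction = 0.2041943 × 3358.0 = 685.7 mGal

685.7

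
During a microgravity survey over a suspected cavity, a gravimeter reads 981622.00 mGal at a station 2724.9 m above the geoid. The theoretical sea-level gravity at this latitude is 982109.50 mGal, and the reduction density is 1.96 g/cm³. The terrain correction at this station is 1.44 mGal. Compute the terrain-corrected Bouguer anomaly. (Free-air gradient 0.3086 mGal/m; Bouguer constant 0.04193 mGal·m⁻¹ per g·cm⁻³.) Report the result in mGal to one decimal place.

130.9

Free-air correction = 0.3086 × 2724.9 = 840.90 mGal
Free-air anomaly = 981622.00 − 982109.50 + (840.90) = 353.40 mGal
Bouguer slab correction = 0.04193 × 1.96 × 2724.9 = 223.94 mGal
Simple Bouguer anomaly = 353.40 − (223.94) = 129.46 mGal
Complete Bouguer anomaly = 129.46 + 1.44 = 130.90 mGal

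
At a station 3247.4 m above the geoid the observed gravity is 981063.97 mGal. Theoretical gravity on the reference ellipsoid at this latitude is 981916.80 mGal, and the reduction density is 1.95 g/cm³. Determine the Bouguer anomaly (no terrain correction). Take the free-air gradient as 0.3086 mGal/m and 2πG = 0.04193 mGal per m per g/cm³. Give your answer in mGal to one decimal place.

Free-air correction = 0.3086 × 3247.4 = 1002.15 mGal
Free-air anomaly = 981063.97 − 981916.80 + (1002.15) = 149.32 mGal
Bouguer slab correction = 0.04193 × 1.95 × 3247.4 = 265.52 mGal
Simple Bouguer anomaly = 149.32 − (265.52) = -116.20 mGal

-116.2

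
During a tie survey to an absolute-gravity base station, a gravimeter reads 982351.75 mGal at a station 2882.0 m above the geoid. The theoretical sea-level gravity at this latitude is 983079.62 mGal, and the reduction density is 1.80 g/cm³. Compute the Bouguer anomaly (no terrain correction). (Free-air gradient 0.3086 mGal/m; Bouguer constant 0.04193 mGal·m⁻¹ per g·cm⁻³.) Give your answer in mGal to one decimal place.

Free-air correction = 0.3086 × 2882.0 = 889.39 mGal
Free-air anomaly = 982351.75 − 983079.62 + (889.39) = 161.52 mGal
Bouguer slab correction = 0.04193 × 1.80 × 2882.0 = 217.52 mGal
Simple Bouguer anomaly = 161.52 − (217.52) = -56.00 mGal

-56.0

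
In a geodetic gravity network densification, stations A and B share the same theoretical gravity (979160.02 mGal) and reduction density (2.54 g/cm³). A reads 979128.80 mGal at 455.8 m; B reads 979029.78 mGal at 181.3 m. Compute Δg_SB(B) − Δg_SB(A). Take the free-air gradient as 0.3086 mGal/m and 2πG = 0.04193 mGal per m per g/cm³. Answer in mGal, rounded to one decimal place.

-154.5

Δg_SB(A) = 979128.80 − 979160.02 + 0.3086×455.8 − 0.04193×2.54×455.8 = 60.90 mGal
Δg_SB(B) = 979029.78 − 979160.02 + 0.3086×181.3 − 0.04193×2.54×181.3 = -93.60 mGal
Difference = -93.60 − (60.90) = -154.50 mGal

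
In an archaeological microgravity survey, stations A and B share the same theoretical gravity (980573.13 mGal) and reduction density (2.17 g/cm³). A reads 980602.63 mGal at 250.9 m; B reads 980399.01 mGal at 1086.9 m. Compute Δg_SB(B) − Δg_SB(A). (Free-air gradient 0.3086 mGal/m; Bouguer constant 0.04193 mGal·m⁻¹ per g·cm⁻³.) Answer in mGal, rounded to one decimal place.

-21.7

Δg_SB(A) = 980602.63 − 980573.13 + 0.3086×250.9 − 0.04193×2.17×250.9 = 84.10 mGal
Δg_SB(B) = 980399.01 − 980573.13 + 0.3086×1086.9 − 0.04193×2.17×1086.9 = 62.40 mGal
Difference = 62.40 − (84.10) = -21.70 mGal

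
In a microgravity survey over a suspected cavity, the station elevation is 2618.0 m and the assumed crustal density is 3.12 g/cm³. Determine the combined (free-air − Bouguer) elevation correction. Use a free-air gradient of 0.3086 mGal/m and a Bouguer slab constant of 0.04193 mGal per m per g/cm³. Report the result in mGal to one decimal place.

Combined gradient = 0.3086 − 0.04193 × 3.12 = 0.1777784 mGal/m
Combined elevation correction = 0.1777784 × 2618.0 = 465.4 mGal

465.4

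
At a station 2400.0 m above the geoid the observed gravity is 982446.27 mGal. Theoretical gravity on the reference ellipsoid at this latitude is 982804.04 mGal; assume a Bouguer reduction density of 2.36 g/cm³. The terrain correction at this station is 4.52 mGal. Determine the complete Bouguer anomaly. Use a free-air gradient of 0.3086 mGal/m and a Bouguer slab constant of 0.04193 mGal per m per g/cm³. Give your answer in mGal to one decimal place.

149.9

Free-air correction = 0.3086 × 2400.0 = 740.64 mGal
Free-air anomaly = 982446.27 − 982804.04 + (740.64) = 382.87 mGal
Bouguer slab correction = 0.04193 × 2.36 × 2400.0 = 237.49 mGal
Simple Bouguer anomaly = 382.87 − (237.49) = 145.38 mGal
Complete Bouguer anomaly = 145.38 + 4.52 = 149.90 mGal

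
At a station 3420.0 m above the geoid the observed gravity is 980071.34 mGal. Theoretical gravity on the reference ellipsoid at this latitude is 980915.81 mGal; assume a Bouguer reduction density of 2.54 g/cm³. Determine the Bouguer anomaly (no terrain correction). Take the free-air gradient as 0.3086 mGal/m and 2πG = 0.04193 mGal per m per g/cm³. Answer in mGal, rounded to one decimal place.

-153.3

Free-air correction = 0.3086 × 3420.0 = 1055.41 mGal
Free-air anomaly = 980071.34 − 980915.81 + (1055.41) = 210.94 mGal
Bouguer slab correction = 0.04193 × 2.54 × 3420.0 = 364.24 mGal
Simple Bouguer anomaly = 210.94 − (364.24) = -153.30 mGal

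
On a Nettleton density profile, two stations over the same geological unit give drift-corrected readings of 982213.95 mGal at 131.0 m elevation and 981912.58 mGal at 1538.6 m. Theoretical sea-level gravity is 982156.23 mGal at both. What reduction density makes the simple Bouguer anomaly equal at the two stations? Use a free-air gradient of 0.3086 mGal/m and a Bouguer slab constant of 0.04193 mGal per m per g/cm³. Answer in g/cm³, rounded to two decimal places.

Δg_obs = 981912.58 − 982213.95 = -301.37 mGal over Δh = 1538.6 − 131.0 = 1407.6 m
Equal Bouguer anomalies ⇒ Δg_obs + (0.3086 − 0.04193ρ)·Δh = 0
0.3086 − 0.04193ρ = −Δg_obs/Δh = 0.21410
ρ = (0.3086 − 0.21410) / 0.04193 = 2.25 g/cm³

2.25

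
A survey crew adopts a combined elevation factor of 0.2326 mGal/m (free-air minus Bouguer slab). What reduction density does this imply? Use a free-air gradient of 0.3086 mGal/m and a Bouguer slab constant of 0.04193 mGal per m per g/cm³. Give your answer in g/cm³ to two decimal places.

0.2326 = 0.3086 − 0.04193 × ρ
ρ = (0.3086 − 0.2326) / 0.04193 = 1.81 g/cm³

1.81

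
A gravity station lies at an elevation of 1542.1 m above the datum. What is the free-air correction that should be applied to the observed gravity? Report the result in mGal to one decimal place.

475.9

Free-air correction = 0.3086 × 1542.1 = 475.9 mGal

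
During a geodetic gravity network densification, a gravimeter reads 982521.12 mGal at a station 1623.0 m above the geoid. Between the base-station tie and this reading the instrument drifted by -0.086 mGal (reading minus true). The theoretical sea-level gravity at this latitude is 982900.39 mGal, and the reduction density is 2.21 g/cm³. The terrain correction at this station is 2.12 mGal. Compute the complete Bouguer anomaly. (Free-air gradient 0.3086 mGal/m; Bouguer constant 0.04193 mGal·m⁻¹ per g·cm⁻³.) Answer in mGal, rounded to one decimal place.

-26.6

Drift-corrected reading = 982521.12 − (-0.086) = 982521.206 mGal
Free-air correction = 0.3086 × 1623.0 = 500.86 mGal
Free-air anomaly = 982521.206 − 982900.39 + (500.86) = 121.676 mGal
Bouguer slab correction = 0.04193 × 2.21 × 1623.0 = 150.40 mGal
Simple Bouguer anomaly = 121.676 − (150.40) = -28.724 mGal
Complete Bouguer anomaly = -28.724 + 2.12 = -26.604 mGal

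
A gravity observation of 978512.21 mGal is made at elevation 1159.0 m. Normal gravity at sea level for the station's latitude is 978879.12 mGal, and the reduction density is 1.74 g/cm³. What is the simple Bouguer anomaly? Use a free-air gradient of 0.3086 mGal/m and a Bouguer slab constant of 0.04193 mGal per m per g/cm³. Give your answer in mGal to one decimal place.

-93.8

Free-air correction = 0.3086 × 1159.0 = 357.67 mGal
Free-air anomaly = 978512.21 − 978879.12 + (357.67) = -9.24 mGal
Bouguer slab correction = 0.04193 × 1.74 × 1159.0 = 84.56 mGal
Simple Bouguer anomaly = -9.24 − (84.56) = -93.80 mGal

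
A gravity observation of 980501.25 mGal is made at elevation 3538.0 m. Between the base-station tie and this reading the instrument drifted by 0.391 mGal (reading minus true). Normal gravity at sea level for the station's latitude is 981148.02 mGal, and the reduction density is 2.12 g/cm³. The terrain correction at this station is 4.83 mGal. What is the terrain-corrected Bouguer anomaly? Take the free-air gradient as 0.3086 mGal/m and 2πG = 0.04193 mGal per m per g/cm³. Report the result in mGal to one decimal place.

135.0

Drift-corrected reading = 980501.25 − (0.391) = 980500.859 mGal
Free-air correction = 0.3086 × 3538.0 = 1091.83 mGal
Free-air anomaly = 980500.859 − 981148.02 + (1091.83) = 444.669 mGal
Bouguer slab correction = 0.04193 × 2.12 × 3538.0 = 314.50 mGal
Simple Bouguer anomaly = 444.669 − (314.50) = 130.169 mGal
Complete Bouguer anomaly = 130.169 + 4.83 = 134.999 mGal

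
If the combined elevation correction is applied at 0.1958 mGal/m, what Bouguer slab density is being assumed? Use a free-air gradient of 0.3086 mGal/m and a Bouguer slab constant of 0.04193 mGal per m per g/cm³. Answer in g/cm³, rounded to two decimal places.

0.1958 = 0.3086 − 0.04193 × ρ
ρ = (0.3086 − 0.1958) / 0.04193 = 2.69 g/cm³

2.69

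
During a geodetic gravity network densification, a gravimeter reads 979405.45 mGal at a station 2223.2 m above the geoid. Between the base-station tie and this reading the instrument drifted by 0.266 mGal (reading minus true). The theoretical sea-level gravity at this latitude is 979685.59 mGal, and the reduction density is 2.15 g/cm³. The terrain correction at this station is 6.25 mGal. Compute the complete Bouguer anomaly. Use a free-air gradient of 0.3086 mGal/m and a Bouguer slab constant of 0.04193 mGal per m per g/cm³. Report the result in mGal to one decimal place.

211.5

Drift-corrected reading = 979405.45 − (0.266) = 979405.184 mGal
Free-air correction = 0.3086 × 2223.2 = 686.08 mGal
Free-air anomaly = 979405.184 − 979685.59 + (686.08) = 405.674 mGal
Bouguer slab correction = 0.04193 × 2.15 × 2223.2 = 200.42 mGal
Simple Bouguer anomaly = 405.674 − (200.42) = 205.254 mGal
Complete Bouguer anomaly = 205.254 + 6.25 = 211.504 mGal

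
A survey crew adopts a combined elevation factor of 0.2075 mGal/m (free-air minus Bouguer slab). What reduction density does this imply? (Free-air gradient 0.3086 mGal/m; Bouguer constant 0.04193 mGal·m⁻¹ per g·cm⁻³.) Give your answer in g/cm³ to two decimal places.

2.41

0.2075 = 0.3086 − 0.04193 × ρ
ρ = (0.3086 − 0.2075) / 0.04193 = 2.41 g/cm³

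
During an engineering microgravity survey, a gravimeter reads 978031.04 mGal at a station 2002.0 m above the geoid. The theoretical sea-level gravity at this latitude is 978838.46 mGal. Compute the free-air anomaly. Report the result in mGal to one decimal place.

-189.6

Free-air correction = 0.3086 × 2002.0 = 617.82 mGal
Free-air anomaly = 978031.04 − 978838.46 + (617.82) = -189.60 mGal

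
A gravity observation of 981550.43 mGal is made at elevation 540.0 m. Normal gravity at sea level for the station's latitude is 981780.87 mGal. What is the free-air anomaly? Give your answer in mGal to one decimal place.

Free-air correction = 0.3086 × 540.0 = 166.64 mGal
Free-air anomaly = 981550.43 − 981780.87 + (166.64) = -63.80 mGal

-63.8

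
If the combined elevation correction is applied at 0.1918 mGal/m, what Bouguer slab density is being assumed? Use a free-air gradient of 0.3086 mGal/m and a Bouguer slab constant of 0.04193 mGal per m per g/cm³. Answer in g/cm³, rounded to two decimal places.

2.79

0.1918 = 0.3086 − 0.04193 × ρ
ρ = (0.3086 − 0.1918) / 0.04193 = 2.79 g/cm³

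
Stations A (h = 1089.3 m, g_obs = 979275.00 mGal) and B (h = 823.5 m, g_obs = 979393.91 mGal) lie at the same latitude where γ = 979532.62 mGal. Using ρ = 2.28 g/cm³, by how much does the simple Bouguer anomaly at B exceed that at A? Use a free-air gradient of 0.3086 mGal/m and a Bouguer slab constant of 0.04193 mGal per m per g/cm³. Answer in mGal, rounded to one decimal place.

Δg_SB(A) = 979275.00 − 979532.62 + 0.3086×1089.3 − 0.04193×2.28×1089.3 = -25.60 mGal
Δg_SB(B) = 979393.91 − 979532.62 + 0.3086×823.5 − 0.04193×2.28×823.5 = 36.70 mGal
Difference = 36.70 − (-25.60) = 62.30 mGal

62.3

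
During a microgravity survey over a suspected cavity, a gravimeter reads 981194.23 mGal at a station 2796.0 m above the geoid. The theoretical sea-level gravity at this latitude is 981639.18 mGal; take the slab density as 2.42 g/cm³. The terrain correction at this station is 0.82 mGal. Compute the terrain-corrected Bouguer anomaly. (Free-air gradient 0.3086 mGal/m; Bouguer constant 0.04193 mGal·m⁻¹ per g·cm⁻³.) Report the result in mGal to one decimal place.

Free-air correction = 0.3086 × 2796.0 = 862.85 mGal
Free-air anomaly = 981194.23 − 981639.18 + (862.85) = 417.90 mGal
Bouguer slab correction = 0.04193 × 2.42 × 2796.0 = 283.71 mGal
Simple Bouguer anomaly = 417.90 − (283.71) = 134.19 mGal
Complete Bouguer anomaly = 134.19 + 0.82 = 135.01 mGal

135.0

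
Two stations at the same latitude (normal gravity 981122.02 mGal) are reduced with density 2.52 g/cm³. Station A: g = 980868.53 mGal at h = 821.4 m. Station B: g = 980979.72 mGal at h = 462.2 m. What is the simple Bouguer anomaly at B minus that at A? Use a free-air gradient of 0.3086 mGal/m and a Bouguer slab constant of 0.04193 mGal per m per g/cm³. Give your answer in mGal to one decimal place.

Δg_SB(A) = 980868.53 − 981122.02 + 0.3086×821.4 − 0.04193×2.52×821.4 = -86.80 mGal
Δg_SB(B) = 980979.72 − 981122.02 + 0.3086×462.2 − 0.04193×2.52×462.2 = -48.50 mGal
Difference = -48.50 − (-86.80) = 38.30 mGal

38.3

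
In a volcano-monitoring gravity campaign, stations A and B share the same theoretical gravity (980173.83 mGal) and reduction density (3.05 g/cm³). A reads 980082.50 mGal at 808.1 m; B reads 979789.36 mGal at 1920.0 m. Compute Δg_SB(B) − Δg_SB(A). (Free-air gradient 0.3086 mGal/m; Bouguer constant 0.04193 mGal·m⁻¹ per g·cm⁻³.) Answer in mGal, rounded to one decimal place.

-92.2

Δg_SB(A) = 980082.50 − 980173.83 + 0.3086×808.1 − 0.04193×3.05×808.1 = 54.70 mGal
Δg_SB(B) = 979789.36 − 980173.83 + 0.3086×1920.0 − 0.04193×3.05×1920.0 = -37.50 mGal
Difference = -37.50 − (54.70) = -92.20 mGal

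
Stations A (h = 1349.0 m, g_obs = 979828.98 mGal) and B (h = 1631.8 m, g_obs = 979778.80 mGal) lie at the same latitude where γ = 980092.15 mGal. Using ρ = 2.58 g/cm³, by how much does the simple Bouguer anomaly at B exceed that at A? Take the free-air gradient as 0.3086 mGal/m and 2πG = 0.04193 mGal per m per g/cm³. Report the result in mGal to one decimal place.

6.5

Δg_SB(A) = 979828.98 − 980092.15 + 0.3086×1349.0 − 0.04193×2.58×1349.0 = 7.20 mGal
Δg_SB(B) = 979778.80 − 980092.15 + 0.3086×1631.8 − 0.04193×2.58×1631.8 = 13.70 mGal
Difference = 13.70 − (7.20) = 6.50 mGal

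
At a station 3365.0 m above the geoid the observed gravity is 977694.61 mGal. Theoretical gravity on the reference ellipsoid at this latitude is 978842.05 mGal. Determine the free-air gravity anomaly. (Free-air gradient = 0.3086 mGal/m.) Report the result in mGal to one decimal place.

Free-air correction = 0.3086 × 3365.0 = 1038.44 mGal
Free-air anomaly = 977694.61 − 978842.05 + (1038.44) = -109.00 mGal

-109.0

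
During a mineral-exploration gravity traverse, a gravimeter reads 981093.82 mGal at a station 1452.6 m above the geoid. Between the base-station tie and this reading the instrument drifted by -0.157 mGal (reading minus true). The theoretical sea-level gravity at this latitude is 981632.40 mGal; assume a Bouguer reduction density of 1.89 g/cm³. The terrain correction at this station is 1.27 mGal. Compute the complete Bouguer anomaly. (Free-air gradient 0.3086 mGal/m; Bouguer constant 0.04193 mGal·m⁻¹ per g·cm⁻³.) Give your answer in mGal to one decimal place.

Drift-corrected reading = 981093.82 − (-0.157) = 981093.977 mGal
Free-air correction = 0.3086 × 1452.6 = 448.27 mGal
Free-air anomaly = 981093.977 − 981632.40 + (448.27) = -90.153 mGal
Bouguer slab correction = 0.04193 × 1.89 × 1452.6 = 115.12 mGal
Simple Bouguer anomaly = -90.153 − (115.12) = -205.273 mGal
Complete Bouguer anomaly = -205.273 + 1.27 = -204.003 mGal

-204.0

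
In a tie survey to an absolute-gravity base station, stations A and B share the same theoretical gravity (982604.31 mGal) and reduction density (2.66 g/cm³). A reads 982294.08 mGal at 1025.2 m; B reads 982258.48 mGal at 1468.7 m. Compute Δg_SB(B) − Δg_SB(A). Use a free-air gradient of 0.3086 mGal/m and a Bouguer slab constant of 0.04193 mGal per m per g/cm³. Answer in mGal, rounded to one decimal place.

Δg_SB(A) = 982294.08 − 982604.31 + 0.3086×1025.2 − 0.04193×2.66×1025.2 = -108.20 mGal
Δg_SB(B) = 982258.48 − 982604.31 + 0.3086×1468.7 − 0.04193×2.66×1468.7 = -56.40 mGal
Difference = -56.40 − (-108.20) = 51.80 mGal

51.8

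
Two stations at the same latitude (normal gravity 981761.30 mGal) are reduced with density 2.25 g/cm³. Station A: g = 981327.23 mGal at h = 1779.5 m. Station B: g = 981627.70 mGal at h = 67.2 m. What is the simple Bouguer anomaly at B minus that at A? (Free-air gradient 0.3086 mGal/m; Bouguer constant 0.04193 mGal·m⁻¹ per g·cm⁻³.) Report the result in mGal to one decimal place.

-66.4

Δg_SB(A) = 981327.23 − 981761.30 + 0.3086×1779.5 − 0.04193×2.25×1779.5 = -52.80 mGal
Δg_SB(B) = 981627.70 − 981761.30 + 0.3086×67.2 − 0.04193×2.25×67.2 = -119.20 mGal
Difference = -119.20 − (-52.80) = -66.40 mGal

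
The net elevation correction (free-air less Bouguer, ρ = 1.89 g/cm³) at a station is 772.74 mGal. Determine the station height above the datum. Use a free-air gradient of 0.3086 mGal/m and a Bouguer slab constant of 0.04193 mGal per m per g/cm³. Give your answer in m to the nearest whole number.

3369

Combined gradient = 0.3086 − 0.04193 × 1.89 = 0.2293523 mGal/m
h = 772.74 / 0.2293523 = 3369.23 m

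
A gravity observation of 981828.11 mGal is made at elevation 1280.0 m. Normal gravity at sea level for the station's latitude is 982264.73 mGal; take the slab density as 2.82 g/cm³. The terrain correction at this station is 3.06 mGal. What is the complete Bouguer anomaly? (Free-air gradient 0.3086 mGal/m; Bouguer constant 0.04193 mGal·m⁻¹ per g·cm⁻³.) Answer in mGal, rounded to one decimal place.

-189.9

Free-air correction = 0.3086 × 1280.0 = 395.01 mGal
Free-air anomaly = 981828.11 − 982264.73 + (395.01) = -41.61 mGal
Bouguer slab correction = 0.04193 × 2.82 × 1280.0 = 151.35 mGal
Simple Bouguer anomaly = -41.61 − (151.35) = -192.96 mGal
Complete Bouguer anomaly = -192.96 + 3.06 = -189.90 mGal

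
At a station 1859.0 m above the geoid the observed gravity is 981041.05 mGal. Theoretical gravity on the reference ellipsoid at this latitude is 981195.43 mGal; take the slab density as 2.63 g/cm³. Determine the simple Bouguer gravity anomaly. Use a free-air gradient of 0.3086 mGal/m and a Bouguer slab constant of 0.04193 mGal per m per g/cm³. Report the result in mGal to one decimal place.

214.3

Free-air correction = 0.3086 × 1859.0 = 573.69 mGal
Free-air anomaly = 981041.05 − 981195.43 + (573.69) = 419.31 mGal
Bouguer slab correction = 0.04193 × 2.63 × 1859.0 = 205.00 mGal
Simple Bouguer anomaly = 419.31 − (205.00) = 214.31 mGal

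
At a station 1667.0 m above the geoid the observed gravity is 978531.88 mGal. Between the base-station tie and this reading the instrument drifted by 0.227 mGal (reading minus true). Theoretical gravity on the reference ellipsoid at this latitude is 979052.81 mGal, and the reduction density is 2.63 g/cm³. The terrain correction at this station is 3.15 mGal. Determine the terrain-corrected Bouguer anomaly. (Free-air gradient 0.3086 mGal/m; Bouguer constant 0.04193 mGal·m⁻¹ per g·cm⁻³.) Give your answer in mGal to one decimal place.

-187.4

Drift-corrected reading = 978531.88 − (0.227) = 978531.653 mGal
Free-air correction = 0.3086 × 1667.0 = 514.44 mGal
Free-air anomaly = 978531.653 − 979052.81 + (514.44) = -6.717 mGal
Bouguer slab correction = 0.04193 × 2.63 × 1667.0 = 183.83 mGal
Simple Bouguer anomaly = -6.717 − (183.83) = -190.547 mGal
Complete Bouguer anomaly = -190.547 + 3.15 = -187.397 mGal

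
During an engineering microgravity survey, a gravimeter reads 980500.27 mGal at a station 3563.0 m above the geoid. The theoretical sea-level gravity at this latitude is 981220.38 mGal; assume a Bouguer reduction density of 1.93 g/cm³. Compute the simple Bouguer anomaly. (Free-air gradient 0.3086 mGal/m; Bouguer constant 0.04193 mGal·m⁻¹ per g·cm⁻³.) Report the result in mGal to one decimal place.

91.1

Free-air correction = 0.3086 × 3563.0 = 1099.54 mGal
Free-air anomaly = 980500.27 − 981220.38 + (1099.54) = 379.43 mGal
Bouguer slab correction = 0.04193 × 1.93 × 3563.0 = 288.34 mGal
Simple Bouguer anomaly = 379.43 − (288.34) = 91.09 mGal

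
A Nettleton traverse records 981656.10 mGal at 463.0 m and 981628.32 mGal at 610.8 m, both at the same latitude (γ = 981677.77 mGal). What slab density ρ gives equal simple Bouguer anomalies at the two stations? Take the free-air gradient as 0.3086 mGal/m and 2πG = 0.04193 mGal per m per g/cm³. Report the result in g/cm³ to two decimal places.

2.88

Δg_obs = 981628.32 − 981656.10 = -27.78 mGal over Δh = 610.8 − 463.0 = 147.8 m
Equal Bouguer anomalies ⇒ Δg_obs + (0.3086 − 0.04193ρ)·Δh = 0
0.3086 − 0.04193ρ = −Δg_obs/Δh = 0.18796
ρ = (0.3086 − 0.18796) / 0.04193 = 2.88 g/cm³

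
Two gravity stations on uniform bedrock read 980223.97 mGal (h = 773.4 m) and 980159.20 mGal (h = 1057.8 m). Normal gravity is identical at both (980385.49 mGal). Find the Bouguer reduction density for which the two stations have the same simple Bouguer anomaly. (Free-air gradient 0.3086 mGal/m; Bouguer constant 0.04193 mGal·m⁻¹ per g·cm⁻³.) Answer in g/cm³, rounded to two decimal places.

Δg_obs = 980159.20 − 980223.97 = -64.77 mGal over Δh = 1057.8 − 773.4 = 284.4 m
Equal Bouguer anomalies ⇒ Δg_obs + (0.3086 − 0.04193ρ)·Δh = 0
0.3086 − 0.04193ρ = −Δg_obs/Δh = 0.22774
ρ = (0.3086 − 0.22774) / 0.04193 = 1.93 g/cm³

1.93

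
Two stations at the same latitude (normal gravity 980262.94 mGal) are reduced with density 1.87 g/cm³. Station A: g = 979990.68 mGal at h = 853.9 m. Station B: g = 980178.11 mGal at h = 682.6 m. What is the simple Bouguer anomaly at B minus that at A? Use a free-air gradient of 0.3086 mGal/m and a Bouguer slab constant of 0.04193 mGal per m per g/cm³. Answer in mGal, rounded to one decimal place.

148.0

Δg_SB(A) = 979990.68 − 980262.94 + 0.3086×853.9 − 0.04193×1.87×853.9 = -75.70 mGal
Δg_SB(B) = 980178.11 − 980262.94 + 0.3086×682.6 − 0.04193×1.87×682.6 = 72.30 mGal
Difference = 72.30 − (-75.70) = 148.00 mGal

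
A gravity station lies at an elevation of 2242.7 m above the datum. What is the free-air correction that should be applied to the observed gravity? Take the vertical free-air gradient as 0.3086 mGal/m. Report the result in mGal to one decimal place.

692.1

Free-air correction = 0.3086 × 2242.7 = 692.1 mGal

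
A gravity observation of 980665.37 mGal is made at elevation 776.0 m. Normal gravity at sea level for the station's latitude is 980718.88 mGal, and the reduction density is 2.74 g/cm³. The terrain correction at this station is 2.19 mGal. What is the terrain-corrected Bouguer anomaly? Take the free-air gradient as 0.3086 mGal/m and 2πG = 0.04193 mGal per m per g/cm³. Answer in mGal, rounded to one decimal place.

Free-air correction = 0.3086 × 776.0 = 239.47 mGal
Free-air anomaly = 980665.37 − 980718.88 + (239.47) = 185.96 mGal
Bouguer slab correction = 0.04193 × 2.74 × 776.0 = 89.15 mGal
Simple Bouguer anomaly = 185.96 − (89.15) = 96.81 mGal
Complete Bouguer anomaly = 96.81 + 2.19 = 99.00 mGal

99.0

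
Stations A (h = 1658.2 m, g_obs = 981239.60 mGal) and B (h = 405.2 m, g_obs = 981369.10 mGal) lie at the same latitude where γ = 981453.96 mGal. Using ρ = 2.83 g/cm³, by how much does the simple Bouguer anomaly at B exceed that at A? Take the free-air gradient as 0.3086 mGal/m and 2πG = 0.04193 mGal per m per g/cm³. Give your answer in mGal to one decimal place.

Δg_SB(A) = 981239.60 − 981453.96 + 0.3086×1658.2 − 0.04193×2.83×1658.2 = 100.60 mGal
Δg_SB(B) = 981369.10 − 981453.96 + 0.3086×405.2 − 0.04193×2.83×405.2 = -7.90 mGal
Difference = -7.90 − (100.60) = -108.50 mGal

-108.5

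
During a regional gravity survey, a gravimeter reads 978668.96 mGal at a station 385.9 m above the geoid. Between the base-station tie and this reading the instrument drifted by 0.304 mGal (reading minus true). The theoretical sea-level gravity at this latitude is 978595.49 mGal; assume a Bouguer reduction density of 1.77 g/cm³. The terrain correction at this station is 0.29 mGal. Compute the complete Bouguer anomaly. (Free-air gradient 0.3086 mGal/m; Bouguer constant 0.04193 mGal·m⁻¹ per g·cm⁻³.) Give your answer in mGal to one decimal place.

163.9

Drift-corrected reading = 978668.96 − (0.304) = 978668.656 mGal
Free-air correction = 0.3086 × 385.9 = 119.09 mGal
Free-air anomaly = 978668.656 − 978595.49 + (119.09) = 192.256 mGal
Bouguer slab correction = 0.04193 × 1.77 × 385.9 = 28.64 mGal
Simple Bouguer anomaly = 192.256 − (28.64) = 163.616 mGal
Complete Bouguer anomaly = 163.616 + 0.29 = 163.906 mGal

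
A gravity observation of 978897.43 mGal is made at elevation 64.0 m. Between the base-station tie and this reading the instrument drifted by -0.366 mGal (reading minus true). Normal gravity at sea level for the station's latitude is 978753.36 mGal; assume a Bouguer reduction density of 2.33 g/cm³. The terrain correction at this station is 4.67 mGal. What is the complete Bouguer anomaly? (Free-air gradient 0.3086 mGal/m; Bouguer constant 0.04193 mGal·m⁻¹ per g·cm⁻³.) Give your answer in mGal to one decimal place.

Drift-corrected reading = 978897.43 − (-0.366) = 978897.796 mGal
Free-air correction = 0.3086 × 64.0 = 19.75 mGal
Free-air anomaly = 978897.796 − 978753.36 + (19.75) = 164.186 mGal
Bouguer slab correction = 0.04193 × 2.33 × 64.0 = 6.25 mGal
Simple Bouguer anomaly = 164.186 − (6.25) = 157.936 mGal
Complete Bouguer anomaly = 157.936 + 4.67 = 162.606 mGal

162.6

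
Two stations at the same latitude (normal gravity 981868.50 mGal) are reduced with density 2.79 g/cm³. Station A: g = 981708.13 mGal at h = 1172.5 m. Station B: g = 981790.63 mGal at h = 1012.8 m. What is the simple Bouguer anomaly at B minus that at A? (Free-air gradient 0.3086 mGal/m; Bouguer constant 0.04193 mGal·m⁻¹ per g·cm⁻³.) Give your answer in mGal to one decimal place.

51.9

Δg_SB(A) = 981708.13 − 981868.50 + 0.3086×1172.5 − 0.04193×2.79×1172.5 = 64.30 mGal
Δg_SB(B) = 981790.63 − 981868.50 + 0.3086×1012.8 − 0.04193×2.79×1012.8 = 116.20 mGal
Difference = 116.20 − (64.30) = 51.90 mGal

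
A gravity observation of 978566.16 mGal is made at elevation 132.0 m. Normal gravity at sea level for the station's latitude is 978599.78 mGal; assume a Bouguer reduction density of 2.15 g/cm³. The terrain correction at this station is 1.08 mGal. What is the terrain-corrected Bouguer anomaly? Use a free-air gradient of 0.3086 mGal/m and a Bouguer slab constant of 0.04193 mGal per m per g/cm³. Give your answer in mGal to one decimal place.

-3.7

Free-air correction = 0.3086 × 132.0 = 40.74 mGal
Free-air anomaly = 978566.16 − 978599.78 + (40.74) = 7.12 mGal
Bouguer slab correction = 0.04193 × 2.15 × 132.0 = 11.90 mGal
Simple Bouguer anomaly = 7.12 − (11.90) = -4.78 mGal
Complete Bouguer anomaly = -4.78 + 1.08 = -3.70 mGal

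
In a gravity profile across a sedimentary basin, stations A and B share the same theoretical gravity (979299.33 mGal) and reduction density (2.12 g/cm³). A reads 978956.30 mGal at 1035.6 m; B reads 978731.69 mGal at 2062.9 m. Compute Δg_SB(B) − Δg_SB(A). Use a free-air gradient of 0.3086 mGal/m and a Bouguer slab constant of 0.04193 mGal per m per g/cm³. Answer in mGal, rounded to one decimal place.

Δg_SB(A) = 978956.30 − 979299.33 + 0.3086×1035.6 − 0.04193×2.12×1035.6 = -115.50 mGal
Δg_SB(B) = 978731.69 − 979299.33 + 0.3086×2062.9 − 0.04193×2.12×2062.9 = -114.40 mGal
Difference = -114.40 − (-115.50) = 1.10 mGal

1.1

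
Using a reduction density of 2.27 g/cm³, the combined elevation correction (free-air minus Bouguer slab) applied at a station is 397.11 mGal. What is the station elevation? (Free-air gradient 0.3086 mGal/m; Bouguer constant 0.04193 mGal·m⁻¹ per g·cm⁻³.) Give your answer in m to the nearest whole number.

Combined gradient = 0.3086 − 0.04193 × 2.27 = 0.2134189 mGal/m
h = 397.11 / 0.2134189 = 1860.71 m

1861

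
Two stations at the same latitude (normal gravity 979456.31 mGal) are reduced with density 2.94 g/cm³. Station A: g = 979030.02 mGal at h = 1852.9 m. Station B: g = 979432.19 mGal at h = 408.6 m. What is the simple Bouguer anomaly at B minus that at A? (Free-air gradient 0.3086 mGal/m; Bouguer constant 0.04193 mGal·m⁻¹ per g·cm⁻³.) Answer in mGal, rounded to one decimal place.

Δg_SB(A) = 979030.02 − 979456.31 + 0.3086×1852.9 − 0.04193×2.94×1852.9 = -82.90 mGal
Δg_SB(B) = 979432.19 − 979456.31 + 0.3086×408.6 − 0.04193×2.94×408.6 = 51.60 mGal
Difference = 51.60 − (-82.90) = 134.50 mGal

134.5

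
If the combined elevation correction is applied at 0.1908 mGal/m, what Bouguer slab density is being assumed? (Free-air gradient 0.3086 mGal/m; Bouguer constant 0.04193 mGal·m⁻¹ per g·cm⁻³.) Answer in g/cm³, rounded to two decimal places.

2.81

0.1908 = 0.3086 − 0.04193 × ρ
ρ = (0.3086 − 0.1908) / 0.04193 = 2.81 g/cm³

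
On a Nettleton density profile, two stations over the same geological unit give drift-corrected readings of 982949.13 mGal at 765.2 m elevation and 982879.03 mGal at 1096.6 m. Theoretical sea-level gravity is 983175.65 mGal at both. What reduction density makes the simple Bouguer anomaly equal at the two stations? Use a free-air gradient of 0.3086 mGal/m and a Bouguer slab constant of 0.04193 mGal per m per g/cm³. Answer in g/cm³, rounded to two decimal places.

2.32

Δg_obs = 982879.03 − 982949.13 = -70.10 mGal over Δh = 1096.6 − 765.2 = 331.4 m
Equal Bouguer anomalies ⇒ Δg_obs + (0.3086 − 0.04193ρ)·Δh = 0
0.3086 − 0.04193ρ = −Δg_obs/Δh = 0.21153
ρ = (0.3086 − 0.21153) / 0.04193 = 2.32 g/cm³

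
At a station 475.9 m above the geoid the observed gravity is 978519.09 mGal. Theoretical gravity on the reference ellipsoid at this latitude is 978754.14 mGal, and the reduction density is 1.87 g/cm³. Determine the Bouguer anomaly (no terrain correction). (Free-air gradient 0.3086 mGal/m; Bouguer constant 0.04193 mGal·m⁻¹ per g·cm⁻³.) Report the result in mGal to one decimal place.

Free-air correction = 0.3086 × 475.9 = 146.86 mGal
Free-air anomaly = 978519.09 − 978754.14 + (146.86) = -88.19 mGal
Bouguer slab correction = 0.04193 × 1.87 × 475.9 = 37.31 mGal
Simple Bouguer anomaly = -88.19 − (37.31) = -125.50 mGal

-125.5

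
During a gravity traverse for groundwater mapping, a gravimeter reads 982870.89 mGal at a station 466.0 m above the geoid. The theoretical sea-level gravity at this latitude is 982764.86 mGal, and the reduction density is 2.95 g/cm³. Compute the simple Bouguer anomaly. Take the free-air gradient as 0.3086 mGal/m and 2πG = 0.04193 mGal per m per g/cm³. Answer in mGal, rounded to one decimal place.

192.2

Free-air correction = 0.3086 × 466.0 = 143.81 mGal
Free-air anomaly = 982870.89 − 982764.86 + (143.81) = 249.84 mGal
Bouguer slab correction = 0.04193 × 2.95 × 466.0 = 57.64 mGal
Simple Bouguer anomaly = 249.84 − (57.64) = 192.20 mGal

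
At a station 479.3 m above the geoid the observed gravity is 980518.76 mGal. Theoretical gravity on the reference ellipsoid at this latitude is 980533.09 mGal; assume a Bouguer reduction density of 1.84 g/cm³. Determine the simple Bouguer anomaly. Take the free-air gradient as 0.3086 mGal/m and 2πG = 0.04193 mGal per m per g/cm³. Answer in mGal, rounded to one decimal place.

96.6

Free-air correction = 0.3086 × 479.3 = 147.91 mGal
Free-air anomaly = 980518.76 − 980533.09 + (147.91) = 133.58 mGal
Bouguer slab correction = 0.04193 × 1.84 × 479.3 = 36.98 mGal
Simple Bouguer anomaly = 133.58 − (36.98) = 96.60 mGal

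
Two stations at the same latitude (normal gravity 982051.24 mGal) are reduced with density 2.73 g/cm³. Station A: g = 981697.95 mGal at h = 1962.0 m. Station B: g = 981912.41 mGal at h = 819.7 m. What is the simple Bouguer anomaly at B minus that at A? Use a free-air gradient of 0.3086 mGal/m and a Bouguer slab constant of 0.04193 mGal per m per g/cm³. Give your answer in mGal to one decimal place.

Δg_SB(A) = 981697.95 − 982051.24 + 0.3086×1962.0 − 0.04193×2.73×1962.0 = 27.60 mGal
Δg_SB(B) = 981912.41 − 982051.24 + 0.3086×819.7 − 0.04193×2.73×819.7 = 20.30 mGal
Difference = 20.30 − (27.60) = -7.30 mGal

-7.3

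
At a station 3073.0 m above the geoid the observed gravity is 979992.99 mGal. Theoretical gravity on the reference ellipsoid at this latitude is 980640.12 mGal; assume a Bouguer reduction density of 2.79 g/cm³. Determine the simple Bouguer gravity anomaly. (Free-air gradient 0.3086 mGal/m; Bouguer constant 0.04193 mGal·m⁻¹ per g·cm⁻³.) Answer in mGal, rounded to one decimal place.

-58.3

Free-air correction = 0.3086 × 3073.0 = 948.33 mGal
Free-air anomaly = 979992.99 − 980640.12 + (948.33) = 301.20 mGal
Bouguer slab correction = 0.04193 × 2.79 × 3073.0 = 359.49 mGal
Simple Bouguer anomaly = 301.20 − (359.49) = -58.29 mGal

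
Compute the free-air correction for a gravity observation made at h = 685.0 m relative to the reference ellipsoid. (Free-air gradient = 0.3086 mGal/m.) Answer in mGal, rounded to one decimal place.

Free-air correction = 0.3086 × 685.0 = 211.4 mGal

211.4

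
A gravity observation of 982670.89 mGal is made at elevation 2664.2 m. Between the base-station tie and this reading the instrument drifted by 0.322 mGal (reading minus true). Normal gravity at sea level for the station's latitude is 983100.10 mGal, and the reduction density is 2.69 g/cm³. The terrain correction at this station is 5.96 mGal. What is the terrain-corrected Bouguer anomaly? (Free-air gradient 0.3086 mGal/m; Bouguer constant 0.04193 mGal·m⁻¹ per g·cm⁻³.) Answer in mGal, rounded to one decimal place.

98.1

Drift-corrected reading = 982670.89 − (0.322) = 982670.568 mGal
Free-air correction = 0.3086 × 2664.2 = 822.17 mGal
Free-air anomaly = 982670.568 − 983100.10 + (822.17) = 392.638 mGal
Bouguer slab correction = 0.04193 × 2.69 × 2664.2 = 300.50 mGal
Simple Bouguer anomaly = 392.638 − (300.50) = 92.138 mGal
Complete Bouguer anomaly = 92.138 + 5.96 = 98.098 mGal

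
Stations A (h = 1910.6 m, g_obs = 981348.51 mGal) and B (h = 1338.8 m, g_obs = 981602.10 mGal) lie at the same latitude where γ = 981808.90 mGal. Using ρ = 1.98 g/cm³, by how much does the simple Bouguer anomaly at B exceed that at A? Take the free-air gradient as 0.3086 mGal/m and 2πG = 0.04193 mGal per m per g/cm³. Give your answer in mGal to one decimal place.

Δg_SB(A) = 981348.51 − 981808.90 + 0.3086×1910.6 − 0.04193×1.98×1910.6 = -29.40 mGal
Δg_SB(B) = 981602.10 − 981808.90 + 0.3086×1338.8 − 0.04193×1.98×1338.8 = 95.20 mGal
Difference = 95.20 − (-29.40) = 124.60 mGal

124.6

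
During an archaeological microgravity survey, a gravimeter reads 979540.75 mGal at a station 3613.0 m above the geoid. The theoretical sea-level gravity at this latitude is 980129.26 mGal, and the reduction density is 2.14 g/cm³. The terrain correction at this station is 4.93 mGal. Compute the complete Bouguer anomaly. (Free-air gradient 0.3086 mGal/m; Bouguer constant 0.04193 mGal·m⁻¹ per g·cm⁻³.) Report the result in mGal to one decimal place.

207.2

Free-air correction = 0.3086 × 3613.0 = 1114.97 mGal
Free-air anomaly = 979540.75 − 980129.26 + (1114.97) = 526.46 mGal
Bouguer slab correction = 0.04193 × 2.14 × 3613.0 = 324.20 mGal
Simple Bouguer anomaly = 526.46 − (324.20) = 202.26 mGal
Complete Bouguer anomaly = 202.26 + 4.93 = 207.19 mGal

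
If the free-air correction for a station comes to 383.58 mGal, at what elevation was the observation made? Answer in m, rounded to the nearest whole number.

h = 383.58 / 0.3086 = 1242.97 m

1243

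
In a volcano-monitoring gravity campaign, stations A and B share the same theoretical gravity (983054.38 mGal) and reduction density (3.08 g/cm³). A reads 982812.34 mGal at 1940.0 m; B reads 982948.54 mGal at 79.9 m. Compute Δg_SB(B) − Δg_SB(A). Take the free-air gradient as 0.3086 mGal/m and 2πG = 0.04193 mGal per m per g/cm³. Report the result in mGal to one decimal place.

Δg_SB(A) = 982812.34 − 983054.38 + 0.3086×1940.0 − 0.04193×3.08×1940.0 = 106.10 mGal
Δg_SB(B) = 982948.54 − 983054.38 + 0.3086×79.9 − 0.04193×3.08×79.9 = -91.50 mGal
Difference = -91.50 − (106.10) = -197.60 mGal

-197.6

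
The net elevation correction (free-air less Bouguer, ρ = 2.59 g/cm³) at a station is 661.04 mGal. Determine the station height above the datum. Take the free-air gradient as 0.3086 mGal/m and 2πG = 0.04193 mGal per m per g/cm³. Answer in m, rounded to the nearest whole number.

Combined gradient = 0.3086 − 0.04193 × 2.59 = 0.2000013 mGal/m
h = 661.04 / 0.2000013 = 3305.18 m

3305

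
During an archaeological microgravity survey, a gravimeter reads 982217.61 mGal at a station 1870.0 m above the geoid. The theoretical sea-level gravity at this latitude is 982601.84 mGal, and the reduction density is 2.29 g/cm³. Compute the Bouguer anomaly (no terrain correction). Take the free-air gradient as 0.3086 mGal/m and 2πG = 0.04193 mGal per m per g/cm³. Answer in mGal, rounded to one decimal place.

Free-air correction = 0.3086 × 1870.0 = 577.08 mGal
Free-air anomaly = 982217.61 − 982601.84 + (577.08) = 192.85 mGal
Bouguer slab correction = 0.04193 × 2.29 × 1870.0 = 179.56 mGal
Simple Bouguer anomaly = 192.85 − (179.56) = 13.29 mGal

13.3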